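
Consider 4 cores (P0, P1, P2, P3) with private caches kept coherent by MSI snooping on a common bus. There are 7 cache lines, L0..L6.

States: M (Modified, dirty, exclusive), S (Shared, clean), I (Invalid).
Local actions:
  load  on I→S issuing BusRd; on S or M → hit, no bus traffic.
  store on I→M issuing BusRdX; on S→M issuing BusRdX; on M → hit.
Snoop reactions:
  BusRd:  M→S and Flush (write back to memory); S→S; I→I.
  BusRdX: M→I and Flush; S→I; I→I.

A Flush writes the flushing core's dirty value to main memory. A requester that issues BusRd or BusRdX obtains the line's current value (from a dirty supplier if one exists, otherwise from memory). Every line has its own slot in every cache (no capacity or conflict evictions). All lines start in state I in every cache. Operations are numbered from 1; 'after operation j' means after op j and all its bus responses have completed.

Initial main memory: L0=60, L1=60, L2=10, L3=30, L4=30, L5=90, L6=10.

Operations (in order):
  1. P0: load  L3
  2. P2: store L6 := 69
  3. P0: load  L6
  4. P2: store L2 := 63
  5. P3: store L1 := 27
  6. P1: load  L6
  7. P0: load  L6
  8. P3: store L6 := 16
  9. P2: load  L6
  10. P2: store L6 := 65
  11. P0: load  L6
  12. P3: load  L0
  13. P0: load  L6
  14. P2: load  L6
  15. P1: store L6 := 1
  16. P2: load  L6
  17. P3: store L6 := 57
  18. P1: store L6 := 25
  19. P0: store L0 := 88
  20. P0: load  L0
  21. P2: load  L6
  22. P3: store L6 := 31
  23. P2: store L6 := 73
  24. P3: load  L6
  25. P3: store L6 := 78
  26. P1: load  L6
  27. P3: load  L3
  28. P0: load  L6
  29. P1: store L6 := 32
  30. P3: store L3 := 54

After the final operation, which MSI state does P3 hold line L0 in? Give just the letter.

state = I

1. P0: load  L3  bus=[BusRd]  L3: P0=S P1=I P2=I P3=I  mem[L3]=30
2. P2: store L6 := 69  bus=[BusRdX]  L6: P0=I P1=I P2=M P3=I  mem[L6]=10
3. P0: load  L6  bus=[BusRd,Flush]  L6: P0=S P1=I P2=S P3=I  mem[L6]=69
4. P2: store L2 := 63  bus=[BusRdX]  L2: P0=I P1=I P2=M P3=I  mem[L2]=10
5. P3: store L1 := 27  bus=[BusRdX]  L1: P0=I P1=I P2=I P3=M  mem[L1]=60
6. P1: load  L6  bus=[BusRd]  L6: P0=S P1=S P2=S P3=I  mem[L6]=69
7. P0: load  L6  bus=[-]  L6: P0=S P1=S P2=S P3=I  mem[L6]=69
8. P3: store L6 := 16  bus=[BusRdX]  L6: P0=I P1=I P2=I P3=M  mem[L6]=69
9. P2: load  L6  bus=[BusRd,Flush]  L6: P0=I P1=I P2=S P3=S  mem[L6]=16
10. P2: store L6 := 65  bus=[BusRdX]  L6: P0=I P1=I P2=M P3=I  mem[L6]=16
11. P0: load  L6  bus=[BusRd,Flush]  L6: P0=S P1=I P2=S P3=I  mem[L6]=65
12. P3: load  L0  bus=[BusRd]  L0: P0=I P1=I P2=I P3=S  mem[L0]=60
13. P0: load  L6  bus=[-]  L6: P0=S P1=I P2=S P3=I  mem[L6]=65
14. P2: load  L6  bus=[-]  L6: P0=S P1=I P2=S P3=I  mem[L6]=65
15. P1: store L6 := 1  bus=[BusRdX]  L6: P0=I P1=M P2=I P3=I  mem[L6]=65
16. P2: load  L6  bus=[BusRd,Flush]  L6: P0=I P1=S P2=S P3=I  mem[L6]=1
17. P3: store L6 := 57  bus=[BusRdX]  L6: P0=I P1=I P2=I P3=M  mem[L6]=1
18. P1: store L6 := 25  bus=[BusRdX,Flush]  L6: P0=I P1=M P2=I P3=I  mem[L6]=57
19. P0: store L0 := 88  bus=[BusRdX]  L0: P0=M P1=I P2=I P3=I  mem[L0]=60
20. P0: load  L0  bus=[-]  L0: P0=M P1=I P2=I P3=I  mem[L0]=60
21. P2: load  L6  bus=[BusRd,Flush]  L6: P0=I P1=S P2=S P3=I  mem[L6]=25
22. P3: store L6 := 31  bus=[BusRdX]  L6: P0=I P1=I P2=I P3=M  mem[L6]=25
23. P2: store L6 := 73  bus=[BusRdX,Flush]  L6: P0=I P1=I P2=M P3=I  mem[L6]=31
24. P3: load  L6  bus=[BusRd,Flush]  L6: P0=I P1=I P2=S P3=S  mem[L6]=73
25. P3: store L6 := 78  bus=[BusRdX]  L6: P0=I P1=I P2=I P3=M  mem[L6]=73
26. P1: load  L6  bus=[BusRd,Flush]  L6: P0=I P1=S P2=I P3=S  mem[L6]=78
27. P3: load  L3  bus=[BusRd]  L3: P0=S P1=I P2=I P3=S  mem[L3]=30
28. P0: load  L6  bus=[BusRd]  L6: P0=S P1=S P2=I P3=S  mem[L6]=78
29. P1: store L6 := 32  bus=[BusRdX]  L6: P0=I P1=M P2=I P3=I  mem[L6]=78
30. P3: store L3 := 54  bus=[BusRdX]  L3: P0=I P1=I P2=I P3=M  mem[L3]=30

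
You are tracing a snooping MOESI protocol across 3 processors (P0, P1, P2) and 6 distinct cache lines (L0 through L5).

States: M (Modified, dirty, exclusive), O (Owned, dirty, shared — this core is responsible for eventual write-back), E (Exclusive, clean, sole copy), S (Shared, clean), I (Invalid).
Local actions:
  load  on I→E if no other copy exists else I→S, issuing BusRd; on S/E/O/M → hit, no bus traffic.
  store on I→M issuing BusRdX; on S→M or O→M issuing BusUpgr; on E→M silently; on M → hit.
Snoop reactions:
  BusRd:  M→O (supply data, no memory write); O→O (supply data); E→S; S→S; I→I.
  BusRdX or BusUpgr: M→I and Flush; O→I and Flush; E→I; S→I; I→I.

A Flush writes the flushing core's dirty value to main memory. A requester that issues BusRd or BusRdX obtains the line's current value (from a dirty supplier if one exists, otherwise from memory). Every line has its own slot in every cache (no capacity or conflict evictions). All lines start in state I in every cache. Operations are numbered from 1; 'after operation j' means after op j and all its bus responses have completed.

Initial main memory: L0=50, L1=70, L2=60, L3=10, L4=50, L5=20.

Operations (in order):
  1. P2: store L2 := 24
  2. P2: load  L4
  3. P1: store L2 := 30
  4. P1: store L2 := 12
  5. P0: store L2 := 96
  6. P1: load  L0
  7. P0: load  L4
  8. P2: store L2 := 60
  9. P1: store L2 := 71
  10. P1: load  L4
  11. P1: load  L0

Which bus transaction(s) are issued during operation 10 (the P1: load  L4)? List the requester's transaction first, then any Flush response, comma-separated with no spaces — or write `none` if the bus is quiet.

[1] P2: store L2 := 24 | P0:I, P1:I, P2:M(24) | bus: BusRdX
[2] P2: load  L4 | P0:I, P1:I, P2:E(50) | bus: BusRd
[3] P1: store L2 := 30 | P0:I, P1:M(30), P2:I | bus: BusRdX,Flush
[4] P1: store L2 := 12 | P0:I, P1:M(12), P2:I | bus: none
[5] P0: store L2 := 96 | P0:M(96), P1:I, P2:I | bus: BusRdX,Flush
[6] P1: load  L0 | P0:I, P1:E(50), P2:I | bus: BusRd
[7] P0: load  L4 | P0:S(50), P1:I, P2:S(50) | bus: BusRd
[8] P2: store L2 := 60 | P0:I, P1:I, P2:M(60) | bus: BusRdX,Flush
[9] P1: store L2 := 71 | P0:I, P1:M(71), P2:I | bus: BusRdX,Flush
[10] P1: load  L4 | P0:S(50), P1:S(50), P2:S(50) | bus: BusRd
[11] P1: load  L0 | P0:I, P1:E(50), P2:I | bus: none

bus = BusRd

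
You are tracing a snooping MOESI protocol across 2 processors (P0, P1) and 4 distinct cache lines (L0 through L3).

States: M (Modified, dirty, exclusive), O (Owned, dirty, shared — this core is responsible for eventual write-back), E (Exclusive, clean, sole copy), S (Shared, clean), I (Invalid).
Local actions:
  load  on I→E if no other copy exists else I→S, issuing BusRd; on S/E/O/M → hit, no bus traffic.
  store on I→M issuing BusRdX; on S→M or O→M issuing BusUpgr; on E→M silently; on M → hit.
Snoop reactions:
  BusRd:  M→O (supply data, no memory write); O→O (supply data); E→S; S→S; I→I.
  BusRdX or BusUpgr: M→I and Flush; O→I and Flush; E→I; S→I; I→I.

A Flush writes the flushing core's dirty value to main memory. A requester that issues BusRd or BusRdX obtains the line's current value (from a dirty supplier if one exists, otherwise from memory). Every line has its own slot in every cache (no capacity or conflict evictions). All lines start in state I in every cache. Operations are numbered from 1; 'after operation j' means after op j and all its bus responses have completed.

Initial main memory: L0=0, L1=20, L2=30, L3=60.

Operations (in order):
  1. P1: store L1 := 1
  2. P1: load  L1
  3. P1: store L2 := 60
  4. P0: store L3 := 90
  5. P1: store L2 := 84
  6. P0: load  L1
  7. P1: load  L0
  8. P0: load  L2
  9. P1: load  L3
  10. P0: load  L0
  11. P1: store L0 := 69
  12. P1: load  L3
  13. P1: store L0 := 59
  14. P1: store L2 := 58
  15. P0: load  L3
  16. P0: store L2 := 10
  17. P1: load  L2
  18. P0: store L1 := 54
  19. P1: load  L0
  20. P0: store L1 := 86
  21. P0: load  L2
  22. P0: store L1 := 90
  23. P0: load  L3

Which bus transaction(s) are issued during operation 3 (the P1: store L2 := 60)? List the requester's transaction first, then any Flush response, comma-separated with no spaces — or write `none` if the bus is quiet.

1. P1: store L1 := 1  bus=[BusRdX]  L1: P0=I P1=M  mem[L1]=20
2. P1: load  L1  bus=[-]  L1: P0=I P1=M  mem[L1]=20
3. P1: store L2 := 60  bus=[BusRdX]  L2: P0=I P1=M  mem[L2]=30
4. P0: store L3 := 90  bus=[BusRdX]  L3: P0=M P1=I  mem[L3]=60
5. P1: store L2 := 84  bus=[-]  L2: P0=I P1=M  mem[L2]=30
6. P0: load  L1  bus=[BusRd]  L1: P0=S P1=O  mem[L1]=20
7. P1: load  L0  bus=[BusRd]  L0: P0=I P1=E  mem[L0]=0
8. P0: load  L2  bus=[BusRd]  L2: P0=S P1=O  mem[L2]=30
9. P1: load  L3  bus=[BusRd]  L3: P0=O P1=S  mem[L3]=60
10. P0: load  L0  bus=[BusRd]  L0: P0=S P1=S  mem[L0]=0
11. P1: store L0 := 69  bus=[BusUpgr]  L0: P0=I P1=M  mem[L0]=0
12. P1: load  L3  bus=[-]  L3: P0=O P1=S  mem[L3]=60
13. P1: store L0 := 59  bus=[-]  L0: P0=I P1=M  mem[L0]=0
14. P1: store L2 := 58  bus=[BusUpgr]  L2: P0=I P1=M  mem[L2]=30
15. P0: load  L3  bus=[-]  L3: P0=O P1=S  mem[L3]=60
16. P0: store L2 := 10  bus=[BusRdX,Flush]  L2: P0=M P1=I  mem[L2]=58
17. P1: load  L2  bus=[BusRd]  L2: P0=O P1=S  mem[L2]=58
18. P0: store L1 := 54  bus=[BusUpgr,Flush]  L1: P0=M P1=I  mem[L1]=1
19. P1: load  L0  bus=[-]  L0: P0=I P1=M  mem[L0]=0
20. P0: store L1 := 86  bus=[-]  L1: P0=M P1=I  mem[L1]=1
21. P0: load  L2  bus=[-]  L2: P0=O P1=S  mem[L2]=58
22. P0: store L1 := 90  bus=[-]  L1: P0=M P1=I  mem[L1]=1
23. P0: load  L3  bus=[-]  L3: P0=O P1=S  mem[L3]=60

bus = BusRdX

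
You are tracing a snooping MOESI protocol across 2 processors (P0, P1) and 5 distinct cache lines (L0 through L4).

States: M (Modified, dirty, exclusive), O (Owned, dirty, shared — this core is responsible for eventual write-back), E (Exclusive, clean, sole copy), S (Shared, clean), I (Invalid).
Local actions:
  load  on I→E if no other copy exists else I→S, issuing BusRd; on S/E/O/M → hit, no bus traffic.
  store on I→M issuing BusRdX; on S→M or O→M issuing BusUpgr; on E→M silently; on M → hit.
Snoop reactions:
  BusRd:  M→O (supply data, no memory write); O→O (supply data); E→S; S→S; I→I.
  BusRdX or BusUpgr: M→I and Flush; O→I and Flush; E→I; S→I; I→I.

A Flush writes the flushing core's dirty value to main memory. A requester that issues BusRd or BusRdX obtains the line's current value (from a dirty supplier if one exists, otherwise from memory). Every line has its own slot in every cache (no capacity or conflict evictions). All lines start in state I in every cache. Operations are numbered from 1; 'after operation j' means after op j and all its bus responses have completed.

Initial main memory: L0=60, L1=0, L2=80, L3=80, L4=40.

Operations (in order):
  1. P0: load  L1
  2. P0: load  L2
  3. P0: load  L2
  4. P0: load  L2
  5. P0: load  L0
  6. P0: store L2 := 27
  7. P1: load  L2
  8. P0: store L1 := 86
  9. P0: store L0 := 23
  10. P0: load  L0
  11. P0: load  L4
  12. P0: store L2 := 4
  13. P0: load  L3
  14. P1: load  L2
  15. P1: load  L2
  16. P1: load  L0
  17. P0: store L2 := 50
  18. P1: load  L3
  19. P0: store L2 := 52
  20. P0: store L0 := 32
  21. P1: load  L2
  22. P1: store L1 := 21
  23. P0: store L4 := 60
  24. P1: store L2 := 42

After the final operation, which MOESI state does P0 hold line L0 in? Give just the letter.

state = M

  op1 P0: load  L1 → E/I on L1; bus BusRd; mem=0
  op2 P0: load  L2 → E/I on L2; bus BusRd; mem=80
  op3 P0: load  L2 → E/I on L2; bus (none); mem=80
  op4 P0: load  L2 → E/I on L2; bus (none); mem=80
  op5 P0: load  L0 → E/I on L0; bus BusRd; mem=60
  op6 P0: store L2 := 27 → M/I on L2; bus (none); mem=80
  op7 P1: load  L2 → O/S on L2; bus BusRd; mem=80
  op8 P0: store L1 := 86 → M/I on L1; bus (none); mem=0
  op9 P0: store L0 := 23 → M/I on L0; bus (none); mem=60
  op10 P0: load  L0 → M/I on L0; bus (none); mem=60
  op11 P0: load  L4 → E/I on L4; bus BusRd; mem=40
  op12 P0: store L2 := 4 → M/I on L2; bus BusUpgr; mem=80
  op13 P0: load  L3 → E/I on L3; bus BusRd; mem=80
  op14 P1: load  L2 → O/S on L2; bus BusRd; mem=80
  op15 P1: load  L2 → O/S on L2; bus (none); mem=80
  op16 P1: load  L0 → O/S on L0; bus BusRd; mem=60
  op17 P0: store L2 := 50 → M/I on L2; bus BusUpgr; mem=80
  op18 P1: load  L3 → S/S on L3; bus BusRd; mem=80
  op19 P0: store L2 := 52 → M/I on L2; bus (none); mem=80
  op20 P0: store L0 := 32 → M/I on L0; bus BusUpgr; mem=60
  op21 P1: load  L2 → O/S on L2; bus BusRd; mem=80
  op22 P1: store L1 := 21 → I/M on L1; bus BusRdX Flush; mem=86
  op23 P0: store L4 := 60 → M/I on L4; bus (none); mem=40
  op24 P1: store L2 := 42 → I/M on L2; bus BusUpgr Flush; mem=52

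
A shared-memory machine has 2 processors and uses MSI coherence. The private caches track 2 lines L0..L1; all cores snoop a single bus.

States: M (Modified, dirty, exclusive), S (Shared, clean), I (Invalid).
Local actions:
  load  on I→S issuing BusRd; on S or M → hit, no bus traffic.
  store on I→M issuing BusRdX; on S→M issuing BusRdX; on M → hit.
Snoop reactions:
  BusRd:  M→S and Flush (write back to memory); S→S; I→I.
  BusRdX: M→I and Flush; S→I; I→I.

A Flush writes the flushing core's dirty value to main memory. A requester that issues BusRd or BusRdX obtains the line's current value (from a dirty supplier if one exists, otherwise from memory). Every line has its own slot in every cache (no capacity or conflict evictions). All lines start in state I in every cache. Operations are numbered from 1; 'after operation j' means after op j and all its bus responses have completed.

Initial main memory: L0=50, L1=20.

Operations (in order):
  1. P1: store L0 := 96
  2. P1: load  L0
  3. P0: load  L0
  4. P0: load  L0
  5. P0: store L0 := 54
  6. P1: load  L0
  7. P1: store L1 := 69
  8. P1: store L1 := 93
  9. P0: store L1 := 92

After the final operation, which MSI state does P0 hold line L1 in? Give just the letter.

1. P1: store L0 := 96  bus=[BusRdX]  L0: P0=I P1=M  mem[L0]=50
2. P1: load  L0  bus=[-]  L0: P0=I P1=M  mem[L0]=50
3. P0: load  L0  bus=[BusRd,Flush]  L0: P0=S P1=S  mem[L0]=96
4. P0: load  L0  bus=[-]  L0: P0=S P1=S  mem[L0]=96
5. P0: store L0 := 54  bus=[BusRdX]  L0: P0=M P1=I  mem[L0]=96
6. P1: load  L0  bus=[BusRd,Flush]  L0: P0=S P1=S  mem[L0]=54
7. P1: store L1 := 69  bus=[BusRdX]  L1: P0=I P1=M  mem[L1]=20
8. P1: store L1 := 93  bus=[-]  L1: P0=I P1=M  mem[L1]=20
9. P0: store L1 := 92  bus=[BusRdX,Flush]  L1: P0=M P1=I  mem[L1]=93

state = M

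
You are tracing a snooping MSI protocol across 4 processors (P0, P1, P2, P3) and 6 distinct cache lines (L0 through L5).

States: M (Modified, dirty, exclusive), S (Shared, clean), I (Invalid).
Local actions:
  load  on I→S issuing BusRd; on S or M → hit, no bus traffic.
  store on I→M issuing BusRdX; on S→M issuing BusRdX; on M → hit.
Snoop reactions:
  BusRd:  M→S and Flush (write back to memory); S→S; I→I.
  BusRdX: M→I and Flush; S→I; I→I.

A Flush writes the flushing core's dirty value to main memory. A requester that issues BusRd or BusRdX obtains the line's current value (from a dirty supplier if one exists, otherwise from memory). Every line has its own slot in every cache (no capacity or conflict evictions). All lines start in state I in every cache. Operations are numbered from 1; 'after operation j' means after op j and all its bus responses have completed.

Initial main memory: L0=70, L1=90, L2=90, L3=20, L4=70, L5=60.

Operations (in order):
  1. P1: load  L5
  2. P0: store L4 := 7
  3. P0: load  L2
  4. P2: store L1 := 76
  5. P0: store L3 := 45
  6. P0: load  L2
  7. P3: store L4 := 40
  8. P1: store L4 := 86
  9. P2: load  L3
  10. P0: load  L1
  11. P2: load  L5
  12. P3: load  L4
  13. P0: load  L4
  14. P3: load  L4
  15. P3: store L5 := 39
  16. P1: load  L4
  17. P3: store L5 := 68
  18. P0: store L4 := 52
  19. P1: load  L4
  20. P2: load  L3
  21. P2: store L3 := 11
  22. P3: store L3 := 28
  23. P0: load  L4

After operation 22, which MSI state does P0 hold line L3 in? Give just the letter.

state = I

step 1: P1: load  L5  ⟶  ISII  (L5)  txn=BusRd  M[L5]=60
step 2: P0: store L4 := 7  ⟶  MIII  (L4)  txn=BusRdX  M[L4]=70
step 3: P0: load  L2  ⟶  SIII  (L2)  txn=BusRd  M[L2]=90
step 4: P2: store L1 := 76  ⟶  IIMI  (L1)  txn=BusRdX  M[L1]=90
step 5: P0: store L3 := 45  ⟶  MIII  (L3)  txn=BusRdX  M[L3]=20
step 6: P0: load  L2  ⟶  SIII  (L2)  txn=∅  M[L2]=90
step 7: P3: store L4 := 40  ⟶  IIIM  (L4)  txn=BusRdX+Flush  M[L4]=7
step 8: P1: store L4 := 86  ⟶  IMII  (L4)  txn=BusRdX+Flush  M[L4]=40
step 9: P2: load  L3  ⟶  SISI  (L3)  txn=BusRd+Flush  M[L3]=45
step 10: P0: load  L1  ⟶  SISI  (L1)  txn=BusRd+Flush  M[L1]=76
step 11: P2: load  L5  ⟶  ISSI  (L5)  txn=BusRd  M[L5]=60
step 12: P3: load  L4  ⟶  ISIS  (L4)  txn=BusRd+Flush  M[L4]=86
step 13: P0: load  L4  ⟶  SSIS  (L4)  txn=BusRd  M[L4]=86
step 14: P3: load  L4  ⟶  SSIS  (L4)  txn=∅  M[L4]=86
step 15: P3: store L5 := 39  ⟶  IIIM  (L5)  txn=BusRdX  M[L5]=60
step 16: P1: load  L4  ⟶  SSIS  (L4)  txn=∅  M[L4]=86
step 17: P3: store L5 := 68  ⟶  IIIM  (L5)  txn=∅  M[L5]=60
step 18: P0: store L4 := 52  ⟶  MIII  (L4)  txn=BusRdX  M[L4]=86
step 19: P1: load  L4  ⟶  SSII  (L4)  txn=BusRd+Flush  M[L4]=52
step 20: P2: load  L3  ⟶  SISI  (L3)  txn=∅  M[L3]=45
step 21: P2: store L3 := 11  ⟶  IIMI  (L3)  txn=BusRdX  M[L3]=45
step 22: P3: store L3 := 28  ⟶  IIIM  (L3)  txn=BusRdX+Flush  M[L3]=11
step 23: P0: load  L4  ⟶  SSII  (L4)  txn=∅  M[L4]=52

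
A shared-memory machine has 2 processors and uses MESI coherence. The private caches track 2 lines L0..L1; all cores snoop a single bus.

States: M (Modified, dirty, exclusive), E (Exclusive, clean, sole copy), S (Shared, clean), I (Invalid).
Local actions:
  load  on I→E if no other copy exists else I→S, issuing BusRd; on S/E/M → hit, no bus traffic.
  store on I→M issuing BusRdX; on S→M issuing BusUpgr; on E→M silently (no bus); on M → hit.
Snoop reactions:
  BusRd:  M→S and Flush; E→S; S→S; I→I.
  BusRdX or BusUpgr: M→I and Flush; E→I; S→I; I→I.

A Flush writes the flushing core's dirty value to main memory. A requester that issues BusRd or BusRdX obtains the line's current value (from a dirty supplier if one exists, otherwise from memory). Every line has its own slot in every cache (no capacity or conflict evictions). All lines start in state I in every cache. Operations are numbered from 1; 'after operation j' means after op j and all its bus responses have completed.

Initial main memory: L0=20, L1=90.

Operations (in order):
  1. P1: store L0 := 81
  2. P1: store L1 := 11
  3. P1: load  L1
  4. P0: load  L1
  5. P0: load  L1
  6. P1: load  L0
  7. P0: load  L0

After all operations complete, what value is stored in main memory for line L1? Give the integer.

memory[L1] = 11

[1] P1: store L0 := 81 | P0:I, P1:M(81) | bus: BusRdX
[2] P1: store L1 := 11 | P0:I, P1:M(11) | bus: BusRdX
[3] P1: load  L1 | P0:I, P1:M(11) | bus: none
[4] P0: load  L1 | P0:S(11), P1:S(11) | bus: BusRd,Flush
[5] P0: load  L1 | P0:S(11), P1:S(11) | bus: none
[6] P1: load  L0 | P0:I, P1:M(81) | bus: none
[7] P0: load  L0 | P0:S(81), P1:S(81) | bus: BusRd,Flush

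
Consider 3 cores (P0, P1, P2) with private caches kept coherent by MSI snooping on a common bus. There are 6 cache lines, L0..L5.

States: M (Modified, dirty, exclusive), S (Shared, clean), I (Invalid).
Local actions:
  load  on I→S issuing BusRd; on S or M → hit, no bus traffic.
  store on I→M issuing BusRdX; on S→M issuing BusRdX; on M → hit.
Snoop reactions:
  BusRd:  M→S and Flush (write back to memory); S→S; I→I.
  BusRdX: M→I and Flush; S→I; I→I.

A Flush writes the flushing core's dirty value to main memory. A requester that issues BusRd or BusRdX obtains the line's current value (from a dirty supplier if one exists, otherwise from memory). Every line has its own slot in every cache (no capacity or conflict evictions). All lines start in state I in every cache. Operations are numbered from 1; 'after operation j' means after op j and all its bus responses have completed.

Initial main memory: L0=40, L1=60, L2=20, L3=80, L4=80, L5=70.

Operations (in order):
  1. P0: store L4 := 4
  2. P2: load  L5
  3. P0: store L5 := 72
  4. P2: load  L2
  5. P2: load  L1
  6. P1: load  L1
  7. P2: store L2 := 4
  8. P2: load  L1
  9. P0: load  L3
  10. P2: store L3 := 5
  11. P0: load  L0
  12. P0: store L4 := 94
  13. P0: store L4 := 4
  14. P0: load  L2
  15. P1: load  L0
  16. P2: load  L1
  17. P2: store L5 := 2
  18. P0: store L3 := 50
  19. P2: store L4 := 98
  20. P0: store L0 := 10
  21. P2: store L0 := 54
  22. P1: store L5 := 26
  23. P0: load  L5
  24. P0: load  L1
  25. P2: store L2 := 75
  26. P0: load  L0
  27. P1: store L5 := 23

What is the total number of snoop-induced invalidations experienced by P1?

invalidations = 1

step 1: P0: store L4 := 4  ⟶  MII  (L4)  txn=BusRdX  M[L4]=80
step 2: P2: load  L5  ⟶  IIS  (L5)  txn=BusRd  M[L5]=70
step 3: P0: store L5 := 72  ⟶  MII  (L5)  txn=BusRdX  M[L5]=70
step 4: P2: load  L2  ⟶  IIS  (L2)  txn=BusRd  M[L2]=20
step 5: P2: load  L1  ⟶  IIS  (L1)  txn=BusRd  M[L1]=60
step 6: P1: load  L1  ⟶  ISS  (L1)  txn=BusRd  M[L1]=60
step 7: P2: store L2 := 4  ⟶  IIM  (L2)  txn=BusRdX  M[L2]=20
step 8: P2: load  L1  ⟶  ISS  (L1)  txn=∅  M[L1]=60
step 9: P0: load  L3  ⟶  SII  (L3)  txn=BusRd  M[L3]=80
step 10: P2: store L3 := 5  ⟶  IIM  (L3)  txn=BusRdX  M[L3]=80
step 11: P0: load  L0  ⟶  SII  (L0)  txn=BusRd  M[L0]=40
step 12: P0: store L4 := 94  ⟶  MII  (L4)  txn=∅  M[L4]=80
step 13: P0: store L4 := 4  ⟶  MII  (L4)  txn=∅  M[L4]=80
step 14: P0: load  L2  ⟶  SIS  (L2)  txn=BusRd+Flush  M[L2]=4
step 15: P1: load  L0  ⟶  SSI  (L0)  txn=BusRd  M[L0]=40
step 16: P2: load  L1  ⟶  ISS  (L1)  txn=∅  M[L1]=60
step 17: P2: store L5 := 2  ⟶  IIM  (L5)  txn=BusRdX+Flush  M[L5]=72
step 18: P0: store L3 := 50  ⟶  MII  (L3)  txn=BusRdX+Flush  M[L3]=5
step 19: P2: store L4 := 98  ⟶  IIM  (L4)  txn=BusRdX+Flush  M[L4]=4
step 20: P0: store L0 := 10  ⟶  MII  (L0)  txn=BusRdX  M[L0]=40
step 21: P2: store L0 := 54  ⟶  IIM  (L0)  txn=BusRdX+Flush  M[L0]=10
step 22: P1: store L5 := 26  ⟶  IMI  (L5)  txn=BusRdX+Flush  M[L5]=2
step 23: P0: load  L5  ⟶  SSI  (L5)  txn=BusRd+Flush  M[L5]=26
step 24: P0: load  L1  ⟶  SSS  (L1)  txn=BusRd  M[L1]=60
step 25: P2: store L2 := 75  ⟶  IIM  (L2)  txn=BusRdX  M[L2]=4
step 26: P0: load  L0  ⟶  SIS  (L0)  txn=BusRd+Flush  M[L0]=54
step 27: P1: store L5 := 23  ⟶  IMI  (L5)  txn=BusRdX  M[L5]=26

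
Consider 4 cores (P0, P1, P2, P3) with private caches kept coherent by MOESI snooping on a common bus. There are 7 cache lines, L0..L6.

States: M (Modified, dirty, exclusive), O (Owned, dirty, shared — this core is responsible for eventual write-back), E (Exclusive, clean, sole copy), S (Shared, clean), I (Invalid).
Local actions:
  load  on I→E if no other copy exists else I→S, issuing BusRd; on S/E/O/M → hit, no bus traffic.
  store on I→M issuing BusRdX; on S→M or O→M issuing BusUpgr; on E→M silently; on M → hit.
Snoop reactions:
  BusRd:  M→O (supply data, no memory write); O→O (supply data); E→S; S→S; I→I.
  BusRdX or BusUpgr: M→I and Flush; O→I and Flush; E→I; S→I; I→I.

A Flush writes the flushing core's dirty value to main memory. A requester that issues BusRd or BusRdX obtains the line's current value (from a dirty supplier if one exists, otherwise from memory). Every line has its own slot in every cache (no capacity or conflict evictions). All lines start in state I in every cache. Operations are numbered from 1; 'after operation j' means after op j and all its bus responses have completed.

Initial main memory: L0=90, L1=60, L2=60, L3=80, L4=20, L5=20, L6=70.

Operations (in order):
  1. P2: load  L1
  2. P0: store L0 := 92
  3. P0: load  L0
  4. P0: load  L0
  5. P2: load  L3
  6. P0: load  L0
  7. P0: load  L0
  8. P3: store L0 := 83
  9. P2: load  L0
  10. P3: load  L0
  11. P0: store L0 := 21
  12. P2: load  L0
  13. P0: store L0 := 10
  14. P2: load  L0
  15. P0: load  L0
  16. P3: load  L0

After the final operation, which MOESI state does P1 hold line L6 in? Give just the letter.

step 1: P2: load  L1  ⟶  IIEI  (L1)  txn=BusRd  M[L1]=60
step 2: P0: store L0 := 92  ⟶  MIII  (L0)  txn=BusRdX  M[L0]=90
step 3: P0: load  L0  ⟶  MIII  (L0)  txn=∅  M[L0]=90
step 4: P0: load  L0  ⟶  MIII  (L0)  txn=∅  M[L0]=90
step 5: P2: load  L3  ⟶  IIEI  (L3)  txn=BusRd  M[L3]=80
step 6: P0: load  L0  ⟶  MIII  (L0)  txn=∅  M[L0]=90
step 7: P0: load  L0  ⟶  MIII  (L0)  txn=∅  M[L0]=90
step 8: P3: store L0 := 83  ⟶  IIIM  (L0)  txn=BusRdX+Flush  M[L0]=92
step 9: P2: load  L0  ⟶  IISO  (L0)  txn=BusRd  M[L0]=92
step 10: P3: load  L0  ⟶  IISO  (L0)  txn=∅  M[L0]=92
step 11: P0: store L0 := 21  ⟶  MIII  (L0)  txn=BusRdX+Flush  M[L0]=83
step 12: P2: load  L0  ⟶  OISI  (L0)  txn=BusRd  M[L0]=83
step 13: P0: store L0 := 10  ⟶  MIII  (L0)  txn=BusUpgr  M[L0]=83
step 14: P2: load  L0  ⟶  OISI  (L0)  txn=BusRd  M[L0]=83
step 15: P0: load  L0  ⟶  OISI  (L0)  txn=∅  M[L0]=83
step 16: P3: load  L0  ⟶  OISS  (L0)  txn=BusRd  M[L0]=83

state = I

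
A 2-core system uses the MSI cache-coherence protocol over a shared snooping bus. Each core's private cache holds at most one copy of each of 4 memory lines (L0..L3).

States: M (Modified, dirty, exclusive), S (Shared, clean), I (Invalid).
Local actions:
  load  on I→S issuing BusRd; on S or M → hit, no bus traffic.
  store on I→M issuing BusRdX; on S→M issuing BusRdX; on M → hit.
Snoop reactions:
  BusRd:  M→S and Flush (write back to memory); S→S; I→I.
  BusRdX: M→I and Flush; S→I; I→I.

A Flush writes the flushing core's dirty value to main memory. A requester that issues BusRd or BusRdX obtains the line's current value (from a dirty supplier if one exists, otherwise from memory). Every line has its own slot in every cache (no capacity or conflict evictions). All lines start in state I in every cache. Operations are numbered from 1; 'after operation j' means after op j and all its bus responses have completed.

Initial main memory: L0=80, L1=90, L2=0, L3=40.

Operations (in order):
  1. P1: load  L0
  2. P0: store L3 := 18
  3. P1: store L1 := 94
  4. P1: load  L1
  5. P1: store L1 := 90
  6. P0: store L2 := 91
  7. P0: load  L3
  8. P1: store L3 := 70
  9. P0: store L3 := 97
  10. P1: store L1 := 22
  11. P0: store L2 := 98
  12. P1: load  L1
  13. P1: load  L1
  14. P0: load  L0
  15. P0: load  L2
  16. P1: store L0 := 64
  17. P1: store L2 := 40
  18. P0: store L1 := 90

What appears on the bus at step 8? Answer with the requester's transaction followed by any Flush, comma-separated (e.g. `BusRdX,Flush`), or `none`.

[1] P1: load  L0 | P0:I, P1:S(80) | bus: BusRd
[2] P0: store L3 := 18 | P0:M(18), P1:I | bus: BusRdX
[3] P1: store L1 := 94 | P0:I, P1:M(94) | bus: BusRdX
[4] P1: load  L1 | P0:I, P1:M(94) | bus: none
[5] P1: store L1 := 90 | P0:I, P1:M(90) | bus: none
[6] P0: store L2 := 91 | P0:M(91), P1:I | bus: BusRdX
[7] P0: load  L3 | P0:M(18), P1:I | bus: none
[8] P1: store L3 := 70 | P0:I, P1:M(70) | bus: BusRdX,Flush
[9] P0: store L3 := 97 | P0:M(97), P1:I | bus: BusRdX,Flush
[10] P1: store L1 := 22 | P0:I, P1:M(22) | bus: none
[11] P0: store L2 := 98 | P0:M(98), P1:I | bus: none
[12] P1: load  L1 | P0:I, P1:M(22) | bus: none
[13] P1: load  L1 | P0:I, P1:M(22) | bus: none
[14] P0: load  L0 | P0:S(80), P1:S(80) | bus: BusRd
[15] P0: load  L2 | P0:M(98), P1:I | bus: none
[16] P1: store L0 := 64 | P0:I, P1:M(64) | bus: BusRdX
[17] P1: store L2 := 40 | P0:I, P1:M(40) | bus: BusRdX,Flush
[18] P0: store L1 := 90 | P0:M(90), P1:I | bus: BusRdX,Flush

bus = BusRdX,Flush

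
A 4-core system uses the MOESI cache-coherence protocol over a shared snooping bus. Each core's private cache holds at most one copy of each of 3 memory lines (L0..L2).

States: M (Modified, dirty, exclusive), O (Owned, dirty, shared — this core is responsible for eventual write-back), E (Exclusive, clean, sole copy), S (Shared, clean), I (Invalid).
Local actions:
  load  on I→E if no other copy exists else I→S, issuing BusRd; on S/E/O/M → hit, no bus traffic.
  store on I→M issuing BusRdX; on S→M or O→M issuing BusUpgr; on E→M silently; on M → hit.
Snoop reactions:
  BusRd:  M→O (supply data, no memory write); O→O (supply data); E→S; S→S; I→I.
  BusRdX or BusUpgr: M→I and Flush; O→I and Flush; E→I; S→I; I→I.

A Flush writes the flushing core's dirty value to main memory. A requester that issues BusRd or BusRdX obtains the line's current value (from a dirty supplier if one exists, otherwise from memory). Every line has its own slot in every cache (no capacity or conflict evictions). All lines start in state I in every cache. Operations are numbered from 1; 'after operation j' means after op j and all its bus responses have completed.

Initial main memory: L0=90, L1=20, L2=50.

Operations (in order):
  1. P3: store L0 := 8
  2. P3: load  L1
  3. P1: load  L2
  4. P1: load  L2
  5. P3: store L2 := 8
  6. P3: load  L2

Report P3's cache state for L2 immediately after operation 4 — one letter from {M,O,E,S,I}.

1. P3: store L0 := 8  bus=[BusRdX]  L0: P0=I P1=I P2=I P3=M  mem[L0]=90
2. P3: load  L1  bus=[BusRd]  L1: P0=I P1=I P2=I P3=E  mem[L1]=20
3. P1: load  L2  bus=[BusRd]  L2: P0=I P1=E P2=I P3=I  mem[L2]=50
4. P1: load  L2  bus=[-]  L2: P0=I P1=E P2=I P3=I  mem[L2]=50
5. P3: store L2 := 8  bus=[BusRdX]  L2: P0=I P1=I P2=I P3=M  mem[L2]=50
6. P3: load  L2  bus=[-]  L2: P0=I P1=I P2=I P3=M  mem[L2]=50

state = I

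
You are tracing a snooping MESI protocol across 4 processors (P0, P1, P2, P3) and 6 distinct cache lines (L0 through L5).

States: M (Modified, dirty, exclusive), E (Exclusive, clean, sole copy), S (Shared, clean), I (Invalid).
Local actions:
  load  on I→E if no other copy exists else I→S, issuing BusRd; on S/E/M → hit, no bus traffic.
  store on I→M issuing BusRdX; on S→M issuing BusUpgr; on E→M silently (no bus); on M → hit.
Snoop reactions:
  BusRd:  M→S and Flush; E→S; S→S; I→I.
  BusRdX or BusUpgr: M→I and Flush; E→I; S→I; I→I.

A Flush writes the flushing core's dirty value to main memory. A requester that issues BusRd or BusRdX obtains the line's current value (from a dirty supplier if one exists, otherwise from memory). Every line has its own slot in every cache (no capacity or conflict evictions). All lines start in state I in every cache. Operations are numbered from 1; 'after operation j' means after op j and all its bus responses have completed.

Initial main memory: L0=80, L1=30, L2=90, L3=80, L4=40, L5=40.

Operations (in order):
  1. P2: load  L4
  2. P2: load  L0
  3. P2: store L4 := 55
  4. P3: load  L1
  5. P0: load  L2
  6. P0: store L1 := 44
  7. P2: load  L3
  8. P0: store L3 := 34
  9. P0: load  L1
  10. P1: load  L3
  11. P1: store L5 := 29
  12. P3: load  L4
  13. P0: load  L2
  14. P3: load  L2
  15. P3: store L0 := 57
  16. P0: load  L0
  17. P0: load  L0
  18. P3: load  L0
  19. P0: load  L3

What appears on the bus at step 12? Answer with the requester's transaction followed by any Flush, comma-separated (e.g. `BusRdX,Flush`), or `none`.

bus = BusRd,Flush

1. P2: load  L4  bus=[BusRd]  L4: P0=I P1=I P2=E P3=I  mem[L4]=40
2. P2: load  L0  bus=[BusRd]  L0: P0=I P1=I P2=E P3=I  mem[L0]=80
3. P2: store L4 := 55  bus=[-]  L4: P0=I P1=I P2=M P3=I  mem[L4]=40
4. P3: load  L1  bus=[BusRd]  L1: P0=I P1=I P2=I P3=E  mem[L1]=30
5. P0: load  L2  bus=[BusRd]  L2: P0=E P1=I P2=I P3=I  mem[L2]=90
6. P0: store L1 := 44  bus=[BusRdX]  L1: P0=M P1=I P2=I P3=I  mem[L1]=30
7. P2: load  L3  bus=[BusRd]  L3: P0=I P1=I P2=E P3=I  mem[L3]=80
8. P0: store L3 := 34  bus=[BusRdX]  L3: P0=M P1=I P2=I P3=I  mem[L3]=80
9. P0: load  L1  bus=[-]  L1: P0=M P1=I P2=I P3=I  mem[L1]=30
10. P1: load  L3  bus=[BusRd,Flush]  L3: P0=S P1=S P2=I P3=I  mem[L3]=34
11. P1: store L5 := 29  bus=[BusRdX]  L5: P0=I P1=M P2=I P3=I  mem[L5]=40
12. P3: load  L4  bus=[BusRd,Flush]  L4: P0=I P1=I P2=S P3=S  mem[L4]=55
13. P0: load  L2  bus=[-]  L2: P0=E P1=I P2=I P3=I  mem[L2]=90
14. P3: load  L2  bus=[BusRd]  L2: P0=S P1=I P2=I P3=S  mem[L2]=90
15. P3: store L0 := 57  bus=[BusRdX]  L0: P0=I P1=I P2=I P3=M  mem[L0]=80
16. P0: load  L0  bus=[BusRd,Flush]  L0: P0=S P1=I P2=I P3=S  mem[L0]=57
17. P0: load  L0  bus=[-]  L0: P0=S P1=I P2=I P3=S  mem[L0]=57
18. P3: load  L0  bus=[-]  L0: P0=S P1=I P2=I P3=S  mem[L0]=57
19. P0: load  L3  bus=[-]  L3: P0=S P1=S P2=I P3=I  mem[L3]=34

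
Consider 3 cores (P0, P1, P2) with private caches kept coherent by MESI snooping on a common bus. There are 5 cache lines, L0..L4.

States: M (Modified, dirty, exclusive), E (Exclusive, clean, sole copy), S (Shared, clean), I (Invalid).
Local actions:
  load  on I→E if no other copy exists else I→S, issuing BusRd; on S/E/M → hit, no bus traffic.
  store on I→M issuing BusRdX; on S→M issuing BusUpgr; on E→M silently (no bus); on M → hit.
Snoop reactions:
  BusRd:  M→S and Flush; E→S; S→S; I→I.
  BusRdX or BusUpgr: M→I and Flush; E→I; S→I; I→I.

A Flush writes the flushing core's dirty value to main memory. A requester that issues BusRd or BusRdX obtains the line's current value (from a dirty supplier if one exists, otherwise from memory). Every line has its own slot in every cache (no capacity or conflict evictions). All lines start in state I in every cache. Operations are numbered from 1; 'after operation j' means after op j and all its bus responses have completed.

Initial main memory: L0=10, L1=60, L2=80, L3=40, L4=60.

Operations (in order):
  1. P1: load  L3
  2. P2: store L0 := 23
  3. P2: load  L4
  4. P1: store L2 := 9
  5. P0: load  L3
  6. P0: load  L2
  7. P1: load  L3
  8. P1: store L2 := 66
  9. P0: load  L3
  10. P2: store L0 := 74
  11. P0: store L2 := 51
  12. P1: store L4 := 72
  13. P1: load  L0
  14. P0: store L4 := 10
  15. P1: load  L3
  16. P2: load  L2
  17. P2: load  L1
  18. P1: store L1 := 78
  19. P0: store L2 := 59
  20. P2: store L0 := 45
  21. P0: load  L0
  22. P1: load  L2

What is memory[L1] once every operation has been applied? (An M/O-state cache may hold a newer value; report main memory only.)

memory[L1] = 60

  op1 P1: load  L3 → I/E/I on L3; bus BusRd; mem=40
  op2 P2: store L0 := 23 → I/I/M on L0; bus BusRdX; mem=10
  op3 P2: load  L4 → I/I/E on L4; bus BusRd; mem=60
  op4 P1: store L2 := 9 → I/M/I on L2; bus BusRdX; mem=80
  op5 P0: load  L3 → S/S/I on L3; bus BusRd; mem=40
  op6 P0: load  L2 → S/S/I on L2; bus BusRd Flush; mem=9
  op7 P1: load  L3 → S/S/I on L3; bus (none); mem=40
  op8 P1: store L2 := 66 → I/M/I on L2; bus BusUpgr; mem=9
  op9 P0: load  L3 → S/S/I on L3; bus (none); mem=40
  op10 P2: store L0 := 74 → I/I/M on L0; bus (none); mem=10
  op11 P0: store L2 := 51 → M/I/I on L2; bus BusRdX Flush; mem=66
  op12 P1: store L4 := 72 → I/M/I on L4; bus BusRdX; mem=60
  op13 P1: load  L0 → I/S/S on L0; bus BusRd Flush; mem=74
  op14 P0: store L4 := 10 → M/I/I on L4; bus BusRdX Flush; mem=72
  op15 P1: load  L3 → S/S/I on L3; bus (none); mem=40
  op16 P2: load  L2 → S/I/S on L2; bus BusRd Flush; mem=51
  op17 P2: load  L1 → I/I/E on L1; bus BusRd; mem=60
  op18 P1: store L1 := 78 → I/M/I on L1; bus BusRdX; mem=60
  op19 P0: store L2 := 59 → M/I/I on L2; bus BusUpgr; mem=51
  op20 P2: store L0 := 45 → I/I/M on L0; bus BusUpgr; mem=74
  op21 P0: load  L0 → S/I/S on L0; bus BusRd Flush; mem=45
  op22 P1: load  L2 → S/S/I on L2; bus BusRd Flush; mem=59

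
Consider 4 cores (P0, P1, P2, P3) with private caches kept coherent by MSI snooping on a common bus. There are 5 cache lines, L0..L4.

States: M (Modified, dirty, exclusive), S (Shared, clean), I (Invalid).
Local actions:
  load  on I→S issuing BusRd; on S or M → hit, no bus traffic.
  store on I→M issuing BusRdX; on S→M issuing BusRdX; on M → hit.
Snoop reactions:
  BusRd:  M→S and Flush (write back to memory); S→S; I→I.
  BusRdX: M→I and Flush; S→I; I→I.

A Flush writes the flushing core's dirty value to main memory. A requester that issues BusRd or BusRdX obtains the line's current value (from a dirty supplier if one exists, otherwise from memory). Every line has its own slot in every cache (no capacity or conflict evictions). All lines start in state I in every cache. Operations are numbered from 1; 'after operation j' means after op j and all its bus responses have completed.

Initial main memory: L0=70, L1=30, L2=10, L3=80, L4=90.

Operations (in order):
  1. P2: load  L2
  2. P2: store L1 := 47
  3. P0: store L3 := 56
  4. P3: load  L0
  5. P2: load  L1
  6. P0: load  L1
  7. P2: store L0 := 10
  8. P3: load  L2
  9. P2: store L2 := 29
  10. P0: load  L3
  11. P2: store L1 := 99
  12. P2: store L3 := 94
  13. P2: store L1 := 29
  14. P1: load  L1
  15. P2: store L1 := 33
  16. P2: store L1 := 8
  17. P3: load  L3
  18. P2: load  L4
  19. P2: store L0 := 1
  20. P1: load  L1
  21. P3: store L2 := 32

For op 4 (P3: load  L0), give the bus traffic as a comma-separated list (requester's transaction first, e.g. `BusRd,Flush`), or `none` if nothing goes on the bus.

  op1 P2: load  L2 → I/I/S/I on L2; bus BusRd; mem=10
  op2 P2: store L1 := 47 → I/I/M/I on L1; bus BusRdX; mem=30
  op3 P0: store L3 := 56 → M/I/I/I on L3; bus BusRdX; mem=80
  op4 P3: load  L0 → I/I/I/S on L0; bus BusRd; mem=70
  op5 P2: load  L1 → I/I/M/I on L1; bus (none); mem=30
  op6 P0: load  L1 → S/I/S/I on L1; bus BusRd Flush; mem=47
  op7 P2: store L0 := 10 → I/I/M/I on L0; bus BusRdX; mem=70
  op8 P3: load  L2 → I/I/S/S on L2; bus BusRd; mem=10
  op9 P2: store L2 := 29 → I/I/M/I on L2; bus BusRdX; mem=10
  op10 P0: load  L3 → M/I/I/I on L3; bus (none); mem=80
  op11 P2: store L1 := 99 → I/I/M/I on L1; bus BusRdX; mem=47
  op12 P2: store L3 := 94 → I/I/M/I on L3; bus BusRdX Flush; mem=56
  op13 P2: store L1 := 29 → I/I/M/I on L1; bus (none); mem=47
  op14 P1: load  L1 → I/S/S/I on L1; bus BusRd Flush; mem=29
  op15 P2: store L1 := 33 → I/I/M/I on L1; bus BusRdX; mem=29
  op16 P2: store L1 := 8 → I/I/M/I on L1; bus (none); mem=29
  op17 P3: load  L3 → I/I/S/S on L3; bus BusRd Flush; mem=94
  op18 P2: load  L4 → I/I/S/I on L4; bus BusRd; mem=90
  op19 P2: store L0 := 1 → I/I/M/I on L0; bus (none); mem=70
  op20 P1: load  L1 → I/S/S/I on L1; bus BusRd Flush; mem=8
  op21 P3: store L2 := 32 → I/I/I/M on L2; bus BusRdX Flush; mem=29

bus = BusRd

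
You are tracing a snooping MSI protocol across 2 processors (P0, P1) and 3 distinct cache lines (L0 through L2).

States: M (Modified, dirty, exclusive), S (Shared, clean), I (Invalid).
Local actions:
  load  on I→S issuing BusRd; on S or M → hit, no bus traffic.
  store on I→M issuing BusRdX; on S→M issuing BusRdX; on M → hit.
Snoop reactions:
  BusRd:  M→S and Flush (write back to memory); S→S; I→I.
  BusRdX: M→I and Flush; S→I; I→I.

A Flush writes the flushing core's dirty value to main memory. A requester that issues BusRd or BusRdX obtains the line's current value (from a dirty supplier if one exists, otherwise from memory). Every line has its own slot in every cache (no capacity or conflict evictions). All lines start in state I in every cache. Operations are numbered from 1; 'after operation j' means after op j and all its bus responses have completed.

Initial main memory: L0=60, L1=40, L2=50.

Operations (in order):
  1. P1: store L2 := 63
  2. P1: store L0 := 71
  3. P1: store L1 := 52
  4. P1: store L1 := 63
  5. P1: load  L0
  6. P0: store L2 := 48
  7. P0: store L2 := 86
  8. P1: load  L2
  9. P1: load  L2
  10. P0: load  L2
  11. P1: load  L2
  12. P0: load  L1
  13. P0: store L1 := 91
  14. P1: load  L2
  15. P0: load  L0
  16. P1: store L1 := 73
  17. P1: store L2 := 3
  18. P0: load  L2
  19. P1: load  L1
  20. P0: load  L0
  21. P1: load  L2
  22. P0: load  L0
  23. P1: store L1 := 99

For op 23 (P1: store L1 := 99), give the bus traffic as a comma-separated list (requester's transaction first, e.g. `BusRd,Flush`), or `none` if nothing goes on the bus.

bus = none

step 1: P1: store L2 := 63  ⟶  IM  (L2)  txn=BusRdX  M[L2]=50
step 2: P1: store L0 := 71  ⟶  IM  (L0)  txn=BusRdX  M[L0]=60
step 3: P1: store L1 := 52  ⟶  IM  (L1)  txn=BusRdX  M[L1]=40
step 4: P1: store L1 := 63  ⟶  IM  (L1)  txn=∅  M[L1]=40
step 5: P1: load  L0  ⟶  IM  (L0)  txn=∅  M[L0]=60
step 6: P0: store L2 := 48  ⟶  MI  (L2)  txn=BusRdX+Flush  M[L2]=63
step 7: P0: store L2 := 86  ⟶  MI  (L2)  txn=∅  M[L2]=63
step 8: P1: load  L2  ⟶  SS  (L2)  txn=BusRd+Flush  M[L2]=86
step 9: P1: load  L2  ⟶  SS  (L2)  txn=∅  M[L2]=86
step 10: P0: load  L2  ⟶  SS  (L2)  txn=∅  M[L2]=86
step 11: P1: load  L2  ⟶  SS  (L2)  txn=∅  M[L2]=86
step 12: P0: load  L1  ⟶  SS  (L1)  txn=BusRd+Flush  M[L1]=63
step 13: P0: store L1 := 91  ⟶  MI  (L1)  txn=BusRdX  M[L1]=63
step 14: P1: load  L2  ⟶  SS  (L2)  txn=∅  M[L2]=86
step 15: P0: load  L0  ⟶  SS  (L0)  txn=BusRd+Flush  M[L0]=71
step 16: P1: store L1 := 73  ⟶  IM  (L1)  txn=BusRdX+Flush  M[L1]=91
step 17: P1: store L2 := 3  ⟶  IM  (L2)  txn=BusRdX  M[L2]=86
step 18: P0: load  L2  ⟶  SS  (L2)  txn=BusRd+Flush  M[L2]=3
step 19: P1: load  L1  ⟶  IM  (L1)  txn=∅  M[L1]=91
step 20: P0: load  L0  ⟶  SS  (L0)  txn=∅  M[L0]=71
step 21: P1: load  L2  ⟶  SS  (L2)  txn=∅  M[L2]=3
step 22: P0: load  L0  ⟶  SS  (L0)  txn=∅  M[L0]=71
step 23: P1: store L1 := 99  ⟶  IM  (L1)  txn=∅  M[L1]=91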